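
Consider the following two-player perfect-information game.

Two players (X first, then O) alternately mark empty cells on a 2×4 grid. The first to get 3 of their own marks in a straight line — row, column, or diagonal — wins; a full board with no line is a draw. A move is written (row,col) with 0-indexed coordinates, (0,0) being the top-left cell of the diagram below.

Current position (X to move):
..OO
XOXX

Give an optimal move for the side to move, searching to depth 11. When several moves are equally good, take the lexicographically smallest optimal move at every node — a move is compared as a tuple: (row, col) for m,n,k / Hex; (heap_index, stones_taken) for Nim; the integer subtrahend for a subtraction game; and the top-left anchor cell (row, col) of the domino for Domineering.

X's best at [..OO/XOXX]: (0,1)

ply 1, X at ..OO/XOXX | (0,0)=-1→X.OO/XOXX; (0,1)=+0→.XOO/XOXX*
ply 2, O at .XOO/XOXX | (0,0)=+0→OXOO/XOXX*
ply 3: OXOO/XOXX is terminal +0 (X); from ..OO/XOXX depth 11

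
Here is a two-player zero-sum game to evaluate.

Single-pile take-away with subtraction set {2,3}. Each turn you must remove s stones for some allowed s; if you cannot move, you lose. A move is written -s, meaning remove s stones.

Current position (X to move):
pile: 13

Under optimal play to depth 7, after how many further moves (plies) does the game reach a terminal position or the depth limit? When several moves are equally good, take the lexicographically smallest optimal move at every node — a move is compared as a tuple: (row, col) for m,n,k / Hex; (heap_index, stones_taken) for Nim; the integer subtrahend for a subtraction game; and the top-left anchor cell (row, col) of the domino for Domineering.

p1 X@[13]: -2[11]+1* -3[10]+1
p2 O@[11]: -2[9]-1* -3[8]-1
p3 X@[9]: -2[7]-1 -3[6]+1*
p4 O@[6]: -2[4]-1* -3[3]-1
p5 X@[4]: -2[2]-1 -3[1]+1*
p6 O@[1] terminal -1; root [13] d7

PV length from [13]: 5 plies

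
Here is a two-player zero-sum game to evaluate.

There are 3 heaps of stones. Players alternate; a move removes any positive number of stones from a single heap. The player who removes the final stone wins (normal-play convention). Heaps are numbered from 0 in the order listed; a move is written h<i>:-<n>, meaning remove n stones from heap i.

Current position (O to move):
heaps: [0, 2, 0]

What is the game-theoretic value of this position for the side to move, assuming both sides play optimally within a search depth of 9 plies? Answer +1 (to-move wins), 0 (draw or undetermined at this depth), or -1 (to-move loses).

p1 O@[(0,2,0)]: h1:-1[(0,1,0)]-1 h1:-2[(0,0,0)]+1*
p2 X@[(0,0,0)] terminal -1; root [(0,2,0)] d9

value((0,2,0), O) = +1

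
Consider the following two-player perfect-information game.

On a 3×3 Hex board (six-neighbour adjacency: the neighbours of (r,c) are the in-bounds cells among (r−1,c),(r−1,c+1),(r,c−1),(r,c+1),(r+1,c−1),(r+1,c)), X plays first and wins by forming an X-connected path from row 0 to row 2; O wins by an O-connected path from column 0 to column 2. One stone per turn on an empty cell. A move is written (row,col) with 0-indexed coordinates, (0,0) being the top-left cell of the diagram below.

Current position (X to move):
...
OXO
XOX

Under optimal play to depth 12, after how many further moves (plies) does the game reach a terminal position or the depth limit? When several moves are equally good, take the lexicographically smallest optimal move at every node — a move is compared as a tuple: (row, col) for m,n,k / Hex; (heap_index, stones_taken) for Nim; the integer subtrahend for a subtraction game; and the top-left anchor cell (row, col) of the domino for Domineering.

p1 X@[.../OXO/XOX]: (0,0)[X../OXO/XOX]+1* (0,1)[.X./OXO/XOX]+1 (0,2)[..X/OXO/XOX]+1
p2 O@[X../OXO/XOX]: (0,1)[XO./OXO/XOX]-1* (0,2)[X.O/OXO/XOX]-1
p3 X@[XO./OXO/XOX]: (0,2)[XOX/OXO/XOX]+1*
p4 O@[XOX/OXO/XOX] terminal -1; root [.../OXO/XOX] d12

PV length from [.../OXO/XOX]: 3 plies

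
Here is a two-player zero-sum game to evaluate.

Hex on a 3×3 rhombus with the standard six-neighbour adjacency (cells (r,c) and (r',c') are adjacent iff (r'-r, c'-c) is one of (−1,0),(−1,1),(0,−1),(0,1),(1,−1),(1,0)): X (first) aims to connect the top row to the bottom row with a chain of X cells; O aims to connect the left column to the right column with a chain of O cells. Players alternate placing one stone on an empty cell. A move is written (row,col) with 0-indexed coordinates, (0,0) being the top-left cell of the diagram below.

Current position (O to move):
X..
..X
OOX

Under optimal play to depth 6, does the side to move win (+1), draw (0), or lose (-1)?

value(X../..X/OOX, O) = -1

[X../..X/OOX] O move#1: (0,1):-1/XO./..X/OOX*, (0,2):-1/X.O/..X/OOX, (1,0):-1/X../O.X/OOX, (1,1):-1/X../.OX/OOX
[XO./..X/OOX] X move#2: (0,2):+1/XOX/..X/OOX*, (1,0):+1/XO./X.X/OOX, (1,1):+1/XO./.XX/OOX
[XOX/..X/OOX] end (terminal -1, O#3); searched X../..X/OOX to 6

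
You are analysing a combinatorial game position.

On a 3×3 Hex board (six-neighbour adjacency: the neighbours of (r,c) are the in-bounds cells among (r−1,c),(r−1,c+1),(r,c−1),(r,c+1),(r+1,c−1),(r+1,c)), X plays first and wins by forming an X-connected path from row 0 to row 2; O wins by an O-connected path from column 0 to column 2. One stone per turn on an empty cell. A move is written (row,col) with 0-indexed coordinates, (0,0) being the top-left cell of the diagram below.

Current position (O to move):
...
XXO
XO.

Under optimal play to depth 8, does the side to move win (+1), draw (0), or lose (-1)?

value(.../XXO/XO., O) = -1

[.../XXO/XO.] O move#1: (0,0):-1/O../XXO/XO.*, (0,1):-1/.O./XXO/XO., (0,2):-1/..O/XXO/XO., (2,2):-1/.../XXO/XOO
[O../XXO/XO.] X move#2: (0,1):+1/OX./XXO/XO.*, (0,2):+1/O.X/XXO/XO., (2,2):+1/O../XXO/XOX
[OX./XXO/XO.] end (terminal -1, O#3); searched .../XXO/XO. to 8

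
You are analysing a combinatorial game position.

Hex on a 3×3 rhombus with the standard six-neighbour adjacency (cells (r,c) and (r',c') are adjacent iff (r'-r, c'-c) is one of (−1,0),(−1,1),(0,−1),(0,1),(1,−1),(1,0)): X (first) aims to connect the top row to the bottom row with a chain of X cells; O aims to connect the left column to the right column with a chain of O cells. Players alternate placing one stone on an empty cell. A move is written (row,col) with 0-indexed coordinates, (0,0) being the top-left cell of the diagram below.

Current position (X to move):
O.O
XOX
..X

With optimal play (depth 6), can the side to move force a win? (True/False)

[O.O/XOX/..X] X move#1: (0,1):-1/OXO/XOX/..X*, (2,0):-1/O.O/XOX/X.X, (2,1):-1/O.O/XOX/.XX
[OXO/XOX/..X] O move#2: (2,0):+1/OXO/XOX/O.X*, (2,1):-1/OXO/XOX/.OX
[OXO/XOX/O.X] end (terminal -1, X#3); searched O.O/XOX/..X to 6

X winning at [O.O/XOX/..X]: False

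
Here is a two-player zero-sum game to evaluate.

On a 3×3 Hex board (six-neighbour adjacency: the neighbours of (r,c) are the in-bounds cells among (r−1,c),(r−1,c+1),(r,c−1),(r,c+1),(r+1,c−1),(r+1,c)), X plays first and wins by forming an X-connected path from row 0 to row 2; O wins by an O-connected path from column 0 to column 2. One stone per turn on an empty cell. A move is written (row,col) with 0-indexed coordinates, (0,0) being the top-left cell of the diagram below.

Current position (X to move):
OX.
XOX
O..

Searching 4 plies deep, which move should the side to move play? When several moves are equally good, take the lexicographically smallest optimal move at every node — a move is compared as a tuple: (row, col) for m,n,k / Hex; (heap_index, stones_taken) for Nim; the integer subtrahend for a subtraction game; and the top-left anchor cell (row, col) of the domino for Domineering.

X's best at [OX./XOX/O..]: (0,2)

[OX./XOX/O..] X move#1: (0,2):+1/OXX/XOX/O..*, (2,1):-1/OX./XOX/OX., (2,2):-1/OX./XOX/O.X
[OXX/XOX/O..] O move#2: (2,1):-1/OXX/XOX/OO.*, (2,2):-1/OXX/XOX/O.O
[OXX/XOX/OO.] X move#3: (2,2):+1/OXX/XOX/OOX*
[OXX/XOX/OOX] end (terminal -1, O#4); searched OX./XOX/O.. to 4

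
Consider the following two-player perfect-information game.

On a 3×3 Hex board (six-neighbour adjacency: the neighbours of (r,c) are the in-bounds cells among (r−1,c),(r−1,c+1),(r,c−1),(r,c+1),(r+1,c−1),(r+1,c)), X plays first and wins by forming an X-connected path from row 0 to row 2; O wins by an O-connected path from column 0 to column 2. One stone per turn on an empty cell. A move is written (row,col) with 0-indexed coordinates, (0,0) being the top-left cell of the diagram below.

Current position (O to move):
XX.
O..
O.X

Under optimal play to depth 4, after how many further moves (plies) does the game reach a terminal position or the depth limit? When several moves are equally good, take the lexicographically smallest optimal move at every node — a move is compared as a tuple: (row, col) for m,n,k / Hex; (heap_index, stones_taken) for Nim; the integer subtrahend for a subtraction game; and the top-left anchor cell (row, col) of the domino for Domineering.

ply 1, O at XX./O../O.X | (0,2)=-1→XXO/O../O.X; (1,1)=+1→XX./OO./O.X*; (1,2)=+1→XX./O.O/O.X; (2,1)=-1→XX./O../OOX
ply 2, X at XX./OO./O.X | (0,2)=-1→XXX/OO./O.X*; (1,2)=-1→XX./OOX/O.X; (2,1)=-1→XX./OO./OXX
ply 3, O at XXX/OO./O.X | (1,2)=+1→XXX/OOO/O.X*; (2,1)=-1→XXX/OO./OOX
ply 4: XXX/OOO/O.X is terminal -1 (X); from XX./O../O.X depth 4

PV length from [XX./O../O.X]: 3 plies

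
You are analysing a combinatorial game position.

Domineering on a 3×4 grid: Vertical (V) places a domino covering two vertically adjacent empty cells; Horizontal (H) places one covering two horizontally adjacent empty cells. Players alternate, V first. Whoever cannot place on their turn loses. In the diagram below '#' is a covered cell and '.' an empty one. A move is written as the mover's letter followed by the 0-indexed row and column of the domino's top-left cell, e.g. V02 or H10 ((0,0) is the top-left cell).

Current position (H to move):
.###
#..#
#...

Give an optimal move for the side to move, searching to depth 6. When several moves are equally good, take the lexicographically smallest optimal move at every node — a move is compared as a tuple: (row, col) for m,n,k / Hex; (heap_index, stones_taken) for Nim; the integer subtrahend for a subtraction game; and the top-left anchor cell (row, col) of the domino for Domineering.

H's best at [.###/#..#/#...]: H11

ply 1, H at .###/#..#/#... | H11=+1→.###/####/#...*; H21=+1→.###/#..#/###.; H22=-1→.###/#..#/#.##
ply 2: .###/####/#... is terminal -1 (V); from .###/#..#/#... depth 6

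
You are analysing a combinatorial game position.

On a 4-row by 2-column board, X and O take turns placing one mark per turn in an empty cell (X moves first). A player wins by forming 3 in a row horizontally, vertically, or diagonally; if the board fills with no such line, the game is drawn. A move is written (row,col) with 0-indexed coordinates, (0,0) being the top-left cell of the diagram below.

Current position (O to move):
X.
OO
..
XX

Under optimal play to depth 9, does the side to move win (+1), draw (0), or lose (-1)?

ply 1, O at X./OO/../XX | (0,1)=+0→XO/OO/../XX*; (2,0)=+0→X./OO/O./XX; (2,1)=+0→X./OO/.O/XX
ply 2, X at XO/OO/../XX | (2,0)=-1→XO/OO/X./XX; (2,1)=+0→XO/OO/.X/XX*
ply 3, O at XO/OO/.X/XX | (2,0)=+0→XO/OO/OX/XX*
ply 4: XO/OO/OX/XX is terminal +0 (X); from X./OO/../XX depth 9

value(X./OO/../XX, O) = 0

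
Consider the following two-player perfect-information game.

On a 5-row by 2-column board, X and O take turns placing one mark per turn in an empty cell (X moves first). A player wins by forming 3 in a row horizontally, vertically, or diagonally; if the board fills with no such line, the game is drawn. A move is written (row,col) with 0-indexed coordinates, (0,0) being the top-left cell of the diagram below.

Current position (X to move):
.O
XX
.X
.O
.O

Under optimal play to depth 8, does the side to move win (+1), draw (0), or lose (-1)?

value(.O/XX/.X/.O/.O, X) = +1

[.O/XX/.X/.O/.O] X move#1: (0,0):+0/XO/XX/.X/.O/.O, (2,0):+1/.O/XX/XX/.O/.O*, (3,0):+0/.O/XX/.X/XO/.O, (4,0):+0/.O/XX/.X/.O/XO
[.O/XX/XX/.O/.O] O move#2: (0,0):-1/OO/XX/XX/.O/.O*, (3,0):-1/.O/XX/XX/OO/.O, (4,0):-1/.O/XX/XX/.O/OO
[OO/XX/XX/.O/.O] X move#3: (3,0):+1/OO/XX/XX/XO/.O*, (4,0):+0/OO/XX/XX/.O/XO
[OO/XX/XX/XO/.O] end (terminal -1, O#4); searched .O/XX/.X/.O/.O to 8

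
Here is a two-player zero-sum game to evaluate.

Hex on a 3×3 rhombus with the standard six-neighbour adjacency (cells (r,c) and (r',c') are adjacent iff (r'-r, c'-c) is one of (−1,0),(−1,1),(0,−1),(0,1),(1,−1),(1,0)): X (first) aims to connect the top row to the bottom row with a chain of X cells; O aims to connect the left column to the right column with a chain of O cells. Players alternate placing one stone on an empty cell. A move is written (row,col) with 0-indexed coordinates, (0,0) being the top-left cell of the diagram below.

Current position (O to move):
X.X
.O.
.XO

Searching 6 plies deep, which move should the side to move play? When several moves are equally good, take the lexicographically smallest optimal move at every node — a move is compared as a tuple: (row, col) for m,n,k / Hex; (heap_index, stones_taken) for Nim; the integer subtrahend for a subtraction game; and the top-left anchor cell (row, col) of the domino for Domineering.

O's best at [X.X/.O./.XO]: (1,2)

p1 O@[X.X/.O./.XO]: (0,1)[XOX/.O./.XO]-1 (1,0)[X.X/OO./.XO]-1 (1,2)[X.X/.OO/.XO]+1* (2,0)[X.X/.O./OXO]-1
p2 X@[X.X/.OO/.XO]: (0,1)[XXX/.OO/.XO]-1* (1,0)[X.X/XOO/.XO]-1 (2,0)[X.X/.OO/XXO]-1
p3 O@[XXX/.OO/.XO]: (1,0)[XXX/OOO/.XO]+1* (2,0)[XXX/.OO/OXO]+1
p4 X@[XXX/OOO/.XO] terminal -1; root [X.X/.O./.XO] d6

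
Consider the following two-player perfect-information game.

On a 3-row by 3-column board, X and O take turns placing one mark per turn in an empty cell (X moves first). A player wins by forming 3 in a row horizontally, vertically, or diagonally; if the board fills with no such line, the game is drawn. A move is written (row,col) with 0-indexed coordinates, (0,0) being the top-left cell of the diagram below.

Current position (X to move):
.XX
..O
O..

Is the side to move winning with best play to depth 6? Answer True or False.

p1 X@[.XX/..O/O..]: (0,0)[XXX/..O/O..]+1* (1,0)[.XX/X.O/O..]+0 (1,1)[.XX/.XO/O..]+1 (2,1)[.XX/..O/OX.]+1 (2,2)[.XX/..O/O.X]+0
p2 O@[XXX/..O/O..] terminal -1; root [.XX/..O/O..] d6

X winning at [.XX/..O/O..]: True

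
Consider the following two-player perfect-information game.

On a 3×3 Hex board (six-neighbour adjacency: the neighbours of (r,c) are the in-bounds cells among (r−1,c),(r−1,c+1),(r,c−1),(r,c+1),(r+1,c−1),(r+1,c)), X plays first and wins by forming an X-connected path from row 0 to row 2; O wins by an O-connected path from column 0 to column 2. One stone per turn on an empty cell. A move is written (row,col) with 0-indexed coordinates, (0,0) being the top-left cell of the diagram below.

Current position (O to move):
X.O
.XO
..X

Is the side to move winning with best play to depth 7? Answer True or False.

O winning at [X.O/.XO/..X]: False

ply 1, O at X.O/.XO/..X | (0,1)=-1→XOO/.XO/..X*; (1,0)=-1→X.O/OXO/..X; (2,0)=-1→X.O/.XO/O.X; (2,1)=-1→X.O/.XO/.OX
ply 2, X at XOO/.XO/..X | (1,0)=+1→XOO/XXO/..X*; (2,0)=-1→XOO/.XO/X.X; (2,1)=-1→XOO/.XO/.XX
ply 3, O at XOO/XXO/..X | (2,0)=-1→XOO/XXO/O.X*; (2,1)=-1→XOO/XXO/.OX
ply 4, X at XOO/XXO/O.X | (2,1)=+1→XOO/XXO/OXX*
ply 5: XOO/XXO/OXX is terminal -1 (O); from X.O/.XO/..X depth 7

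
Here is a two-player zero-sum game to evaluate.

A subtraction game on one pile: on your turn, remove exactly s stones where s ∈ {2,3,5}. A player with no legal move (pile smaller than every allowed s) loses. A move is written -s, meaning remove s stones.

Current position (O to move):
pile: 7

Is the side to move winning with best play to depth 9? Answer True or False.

[7] O move#1: -2:-1/5*, -3:-1/4, -5:-1/2
[5] X move#2: -2:-1/3, -3:-1/2, -5:+1/0*
[0] end (terminal -1, O#3); searched 7 to 9

O winning at [7]: False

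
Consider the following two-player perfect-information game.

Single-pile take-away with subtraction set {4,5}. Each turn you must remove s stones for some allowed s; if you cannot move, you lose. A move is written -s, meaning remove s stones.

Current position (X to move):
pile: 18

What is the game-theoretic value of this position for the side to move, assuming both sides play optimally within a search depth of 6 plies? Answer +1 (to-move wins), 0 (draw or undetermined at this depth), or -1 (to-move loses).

p1 X@[18]: -4[14]-1* -5[13]-1
p2 O@[14]: -4[10]+1* -5[9]+1
p3 X@[10]: -4[6]-1* -5[5]-1
p4 O@[6]: -4[2]+1* -5[1]+1
p5 X@[2] terminal -1; root [18] d6

value(18, X) = -1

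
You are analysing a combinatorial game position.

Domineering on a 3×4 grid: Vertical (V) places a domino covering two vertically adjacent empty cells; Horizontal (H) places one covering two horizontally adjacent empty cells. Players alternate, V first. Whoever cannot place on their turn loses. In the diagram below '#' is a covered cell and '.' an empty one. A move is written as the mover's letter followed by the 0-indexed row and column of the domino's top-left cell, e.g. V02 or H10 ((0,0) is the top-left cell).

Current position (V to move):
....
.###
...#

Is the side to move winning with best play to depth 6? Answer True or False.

V winning at [..../.###/...#]: False

p1 V@[..../.###/...#]: V00[#.../####/...#]-1* V10[..../####/#..#]-1
p2 H@[#.../####/...#]: H01[###./####/...#]+1* H02[#.##/####/...#]+1 H20[#.../####/##.#]+1 H21[#.../####/.###]+1
p3 V@[###./####/...#] terminal -1; root [..../.###/...#] d6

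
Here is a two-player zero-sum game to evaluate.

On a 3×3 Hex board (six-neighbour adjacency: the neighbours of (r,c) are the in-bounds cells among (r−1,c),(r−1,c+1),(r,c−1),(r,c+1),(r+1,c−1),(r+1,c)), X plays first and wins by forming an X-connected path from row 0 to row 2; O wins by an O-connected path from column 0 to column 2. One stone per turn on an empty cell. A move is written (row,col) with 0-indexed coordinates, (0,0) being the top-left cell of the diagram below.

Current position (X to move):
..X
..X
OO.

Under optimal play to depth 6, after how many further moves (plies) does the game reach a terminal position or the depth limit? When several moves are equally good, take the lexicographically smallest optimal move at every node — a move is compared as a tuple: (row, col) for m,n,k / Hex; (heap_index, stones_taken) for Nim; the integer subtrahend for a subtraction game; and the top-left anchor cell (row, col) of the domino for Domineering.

PV length from [..X/..X/OO.]: 1 ply

[..X/..X/OO.] X move#1: (0,0):-1/X.X/..X/OO., (0,1):-1/.XX/..X/OO., (1,0):-1/..X/X.X/OO., (1,1):-1/..X/.XX/OO., (2,2):+1/..X/..X/OOX*
[..X/..X/OOX] end (terminal -1, O#2); searched ..X/..X/OO. to 6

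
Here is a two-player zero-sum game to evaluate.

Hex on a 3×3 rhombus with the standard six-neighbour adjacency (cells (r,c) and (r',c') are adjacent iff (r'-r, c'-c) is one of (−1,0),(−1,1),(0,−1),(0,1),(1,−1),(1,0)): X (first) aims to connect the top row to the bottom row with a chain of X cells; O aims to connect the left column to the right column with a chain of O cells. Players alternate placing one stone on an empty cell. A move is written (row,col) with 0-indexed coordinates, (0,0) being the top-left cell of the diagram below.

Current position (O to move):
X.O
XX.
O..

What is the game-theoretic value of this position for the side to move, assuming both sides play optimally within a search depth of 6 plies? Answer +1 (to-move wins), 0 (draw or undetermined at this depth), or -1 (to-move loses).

ply 1, O at X.O/XX./O.. | (0,1)=-1→XOO/XX./O..; (1,2)=-1→X.O/XXO/O..; (2,1)=+1→X.O/XX./OO.*; (2,2)=-1→X.O/XX./O.O
ply 2, X at X.O/XX./OO. | (0,1)=-1→XXO/XX./OO.*; (1,2)=-1→X.O/XXX/OO.; (2,2)=-1→X.O/XX./OOX
ply 3, O at XXO/XX./OO. | (1,2)=+1→XXO/XXO/OO.*; (2,2)=+1→XXO/XX./OOO
ply 4: XXO/XXO/OO. is terminal -1 (X); from X.O/XX./O.. depth 6

value(X.O/XX./O.., O) = +1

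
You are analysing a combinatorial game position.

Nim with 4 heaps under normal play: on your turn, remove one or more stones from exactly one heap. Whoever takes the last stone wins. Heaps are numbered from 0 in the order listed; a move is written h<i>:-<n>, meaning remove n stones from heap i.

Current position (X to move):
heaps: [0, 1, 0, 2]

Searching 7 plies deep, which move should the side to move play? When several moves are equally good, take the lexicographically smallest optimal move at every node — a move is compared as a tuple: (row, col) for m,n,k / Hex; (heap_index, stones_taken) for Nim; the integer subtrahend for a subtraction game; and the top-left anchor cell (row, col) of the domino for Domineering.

X's best at [(0,1,0,2)]: h3:-1

p1 X@[(0,1,0,2)]: h1:-1[(0,0,0,2)]-1 h3:-1[(0,1,0,1)]+1* h3:-2[(0,1,0,0)]-1
p2 O@[(0,1,0,1)]: h1:-1[(0,0,0,1)]-1* h3:-1[(0,1,0,0)]-1
p3 X@[(0,0,0,1)]: h3:-1[(0,0,0,0)]+1*
p4 O@[(0,0,0,0)] terminal -1; root [(0,1,0,2)] d7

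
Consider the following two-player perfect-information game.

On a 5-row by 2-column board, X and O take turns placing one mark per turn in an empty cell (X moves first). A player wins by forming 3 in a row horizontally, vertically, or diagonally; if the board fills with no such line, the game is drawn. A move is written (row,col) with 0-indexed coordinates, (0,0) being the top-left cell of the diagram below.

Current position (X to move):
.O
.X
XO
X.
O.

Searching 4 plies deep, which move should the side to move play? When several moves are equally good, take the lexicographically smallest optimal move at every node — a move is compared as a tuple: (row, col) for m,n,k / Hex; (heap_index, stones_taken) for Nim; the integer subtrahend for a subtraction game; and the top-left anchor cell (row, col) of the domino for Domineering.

ply 1, X at .O/.X/XO/X./O. | (0,0)=+0→XO/.X/XO/X./O.; (1,0)=+1→.O/XX/XO/X./O.*; (3,1)=+0→.O/.X/XO/XX/O.; (4,1)=+0→.O/.X/XO/X./OX
ply 2: .O/XX/XO/X./O. is terminal -1 (O); from .O/.X/XO/X./O. depth 4

X's best at [.O/.X/XO/X./O.]: (1,0)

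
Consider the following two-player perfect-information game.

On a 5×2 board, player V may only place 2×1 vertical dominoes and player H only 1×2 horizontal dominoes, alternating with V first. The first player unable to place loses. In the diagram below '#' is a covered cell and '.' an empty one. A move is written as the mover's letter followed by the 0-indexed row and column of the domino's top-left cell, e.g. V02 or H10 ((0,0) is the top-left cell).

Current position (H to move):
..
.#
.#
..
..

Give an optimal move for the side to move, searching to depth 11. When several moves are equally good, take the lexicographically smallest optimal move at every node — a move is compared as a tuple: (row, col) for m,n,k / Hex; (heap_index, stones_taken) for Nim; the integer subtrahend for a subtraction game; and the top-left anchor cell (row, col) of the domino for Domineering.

ply 1, H at ../.#/.#/../.. | H00=-1→##/.#/.#/../..; H30=+1→../.#/.#/##/..*; H40=+1→../.#/.#/../##
ply 2, V at ../.#/.#/##/.. | V00=-1→#./##/.#/##/..*; V10=-1→../##/##/##/..
ply 3, H at #./##/.#/##/.. | H40=+1→#./##/.#/##/##*
ply 4: #./##/.#/##/## is terminal -1 (V); from ../.#/.#/../.. depth 11

H's best at [../.#/.#/../..]: H30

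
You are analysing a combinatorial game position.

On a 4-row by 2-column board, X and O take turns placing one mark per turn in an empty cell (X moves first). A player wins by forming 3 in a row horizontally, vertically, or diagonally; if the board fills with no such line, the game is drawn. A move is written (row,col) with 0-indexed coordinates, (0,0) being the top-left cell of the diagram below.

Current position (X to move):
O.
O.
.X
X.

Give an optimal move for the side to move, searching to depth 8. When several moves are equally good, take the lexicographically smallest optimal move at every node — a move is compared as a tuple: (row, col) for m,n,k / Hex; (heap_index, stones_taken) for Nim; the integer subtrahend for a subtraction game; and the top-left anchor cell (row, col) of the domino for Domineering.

ply 1, X at O./O./.X/X. | (0,1)=-1→OX/O./.X/X.; (1,1)=-1→O./OX/.X/X.; (2,0)=+0→O./O./XX/X.*; (3,1)=-1→O./O./.X/XX
ply 2, O at O./O./XX/X. | (0,1)=+0→OO/O./XX/X.*; (1,1)=+0→O./OO/XX/X.; (3,1)=+0→O./O./XX/XO
ply 3, X at OO/O./XX/X. | (1,1)=+0→OO/OX/XX/X.*; (3,1)=+0→OO/O./XX/XX
ply 4, O at OO/OX/XX/X. | (3,1)=+0→OO/OX/XX/XO*
ply 5: OO/OX/XX/XO is terminal +0 (X); from O./O./.X/X. depth 8

X's best at [O./O./.X/X.]: (2,0)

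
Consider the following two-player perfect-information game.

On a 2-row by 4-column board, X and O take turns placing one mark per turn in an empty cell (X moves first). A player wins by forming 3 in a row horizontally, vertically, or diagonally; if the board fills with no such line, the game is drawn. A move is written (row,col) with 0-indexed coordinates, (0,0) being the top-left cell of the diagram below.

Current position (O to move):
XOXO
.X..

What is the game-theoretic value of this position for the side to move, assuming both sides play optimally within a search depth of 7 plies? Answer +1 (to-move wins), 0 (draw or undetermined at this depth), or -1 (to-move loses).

[XOXO/.X..] O move#1: (1,0):+0/XOXO/OX..*, (1,2):+0/XOXO/.XO., (1,3):+0/XOXO/.X.O
[XOXO/OX..] X move#2: (1,2):+0/XOXO/OXX.*, (1,3):+0/XOXO/OX.X
[XOXO/OXX.] O move#3: (1,3):+0/XOXO/OXXO*
[XOXO/OXXO] end (terminal +0, X#4); searched XOXO/.X.. to 7

value(XOXO/.X.., O) = 0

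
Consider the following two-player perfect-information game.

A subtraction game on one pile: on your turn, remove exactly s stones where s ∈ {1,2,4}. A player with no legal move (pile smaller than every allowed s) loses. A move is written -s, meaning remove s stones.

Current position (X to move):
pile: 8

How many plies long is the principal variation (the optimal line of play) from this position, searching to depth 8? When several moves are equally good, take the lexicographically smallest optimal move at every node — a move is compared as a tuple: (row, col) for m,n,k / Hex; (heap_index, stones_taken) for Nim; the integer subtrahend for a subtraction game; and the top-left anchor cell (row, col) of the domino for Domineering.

PV length from [8]: 5 plies

p1 X@[8]: -1[7]-1 -2[6]+1* -4[4]-1
p2 O@[6]: -1[5]-1* -2[4]-1 -4[2]-1
p3 X@[5]: -1[4]-1 -2[3]+1* -4[1]-1
p4 O@[3]: -1[2]-1* -2[1]-1
p5 X@[2]: -1[1]-1 -2[0]+1*
p6 O@[0] terminal -1; root [8] d8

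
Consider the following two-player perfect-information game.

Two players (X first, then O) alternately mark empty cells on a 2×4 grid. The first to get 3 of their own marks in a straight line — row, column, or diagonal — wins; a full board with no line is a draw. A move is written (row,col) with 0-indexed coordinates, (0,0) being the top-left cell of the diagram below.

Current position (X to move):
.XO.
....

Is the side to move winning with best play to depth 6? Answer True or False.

ply 1, X at .XO./.... | (0,0)=+0→XXO./....*; (0,3)=+0→.XOX/....; (1,0)=+0→.XO./X...; (1,1)=+0→.XO./.X..; (1,2)=+0→.XO./..X.; (1,3)=+0→.XO./...X
ply 2, O at XXO./.... | (0,3)=+0→XXOO/....*; (1,0)=+0→XXO./O...; (1,1)=+0→XXO./.O..; (1,2)=+0→XXO./..O.; (1,3)=+0→XXO./...O
ply 3, X at XXOO/.... | (1,0)=+0→XXOO/X...*; (1,1)=+0→XXOO/.X..; (1,2)=+0→XXOO/..X.; (1,3)=+0→XXOO/...X
ply 4, O at XXOO/X... | (1,1)=+0→XXOO/XO..*; (1,2)=+0→XXOO/X.O.; (1,3)=+0→XXOO/X..O
ply 5, X at XXOO/XO.. | (1,2)=+0→XXOO/XOX.*; (1,3)=+0→XXOO/XO.X
ply 6, O at XXOO/XOX. | (1,3)=+0→XXOO/XOXO*
ply 7: XXOO/XOXO is terminal +0 (X); from .XO./.... depth 6

X winning at [.XO./....]: False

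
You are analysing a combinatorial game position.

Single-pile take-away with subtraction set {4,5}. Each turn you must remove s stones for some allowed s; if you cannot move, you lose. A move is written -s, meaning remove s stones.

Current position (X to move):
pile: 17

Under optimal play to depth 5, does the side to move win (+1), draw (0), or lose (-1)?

value(17, X) = +1

[17] X move#1: -4:-1/13, -5:+1/12*
[12] O move#2: -4:-1/8*, -5:-1/7
[8] X move#3: -4:-1/4, -5:+1/3*
[3] end (terminal -1, O#4); searched 17 to 5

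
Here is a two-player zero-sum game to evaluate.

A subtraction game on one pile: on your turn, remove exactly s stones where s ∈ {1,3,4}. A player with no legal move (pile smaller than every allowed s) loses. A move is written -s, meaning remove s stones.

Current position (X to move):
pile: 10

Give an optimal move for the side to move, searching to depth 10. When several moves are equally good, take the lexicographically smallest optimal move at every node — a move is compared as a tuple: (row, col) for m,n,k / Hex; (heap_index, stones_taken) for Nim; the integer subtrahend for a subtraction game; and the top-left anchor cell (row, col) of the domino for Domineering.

ply 1, X at 10 | -1=+1→9*; -3=+1→7; -4=-1→6
ply 2, O at 9 | -1=-1→8*; -3=-1→6; -4=-1→5
ply 3, X at 8 | -1=+1→7*; -3=-1→5; -4=-1→4
ply 4, O at 7 | -1=-1→6*; -3=-1→4; -4=-1→3
ply 5, X at 6 | -1=-1→5; -3=-1→3; -4=+1→2*
ply 6, O at 2 | -1=-1→1*
ply 7, X at 1 | -1=+1→0*
ply 8: 0 is terminal -1 (O); from 10 depth 10

X's best at [10]: -1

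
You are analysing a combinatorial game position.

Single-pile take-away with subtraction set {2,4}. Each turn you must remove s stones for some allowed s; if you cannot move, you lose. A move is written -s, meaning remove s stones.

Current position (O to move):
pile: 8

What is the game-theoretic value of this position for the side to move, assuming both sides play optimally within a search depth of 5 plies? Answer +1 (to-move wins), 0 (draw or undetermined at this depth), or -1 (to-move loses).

value(8, O) = +1

ply 1, O at 8 | -2=+1→6*; -4=-1→4
ply 2, X at 6 | -2=-1→4*; -4=-1→2
ply 3, O at 4 | -2=-1→2; -4=+1→0*
ply 4: 0 is terminal -1 (X); from 8 depth 5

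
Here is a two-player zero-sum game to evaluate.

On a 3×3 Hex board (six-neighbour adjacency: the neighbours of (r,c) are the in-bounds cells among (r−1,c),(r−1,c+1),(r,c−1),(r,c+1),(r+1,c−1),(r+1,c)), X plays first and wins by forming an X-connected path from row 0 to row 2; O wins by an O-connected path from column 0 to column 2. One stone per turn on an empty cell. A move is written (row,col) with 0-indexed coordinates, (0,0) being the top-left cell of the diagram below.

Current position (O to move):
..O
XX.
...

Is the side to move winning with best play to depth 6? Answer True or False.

O winning at [..O/XX./...]: False

p1 O@[..O/XX./...]: (0,0)[O.O/XX./...]-1* (0,1)[.OO/XX./...]-1 (1,2)[..O/XXO/...]-1 (2,0)[..O/XX./O..]-1 (2,1)[..O/XX./.O.]-1 (2,2)[..O/XX./..O]-1
p2 X@[O.O/XX./...]: (0,1)[OXO/XX./...]+1* (1,2)[O.O/XXX/...]-1 (2,0)[O.O/XX./X..]-1 (2,1)[O.O/XX./.X.]-1 (2,2)[O.O/XX./..X]-1
p3 O@[OXO/XX./...]: (1,2)[OXO/XXO/...]-1* (2,0)[OXO/XX./O..]-1 (2,1)[OXO/XX./.O.]-1 (2,2)[OXO/XX./..O]-1
p4 X@[OXO/XXO/...]: (2,0)[OXO/XXO/X..]+1* (2,1)[OXO/XXO/.X.]+1 (2,2)[OXO/XXO/..X]+1
p5 O@[OXO/XXO/X..] terminal -1; root [..O/XX./...] d6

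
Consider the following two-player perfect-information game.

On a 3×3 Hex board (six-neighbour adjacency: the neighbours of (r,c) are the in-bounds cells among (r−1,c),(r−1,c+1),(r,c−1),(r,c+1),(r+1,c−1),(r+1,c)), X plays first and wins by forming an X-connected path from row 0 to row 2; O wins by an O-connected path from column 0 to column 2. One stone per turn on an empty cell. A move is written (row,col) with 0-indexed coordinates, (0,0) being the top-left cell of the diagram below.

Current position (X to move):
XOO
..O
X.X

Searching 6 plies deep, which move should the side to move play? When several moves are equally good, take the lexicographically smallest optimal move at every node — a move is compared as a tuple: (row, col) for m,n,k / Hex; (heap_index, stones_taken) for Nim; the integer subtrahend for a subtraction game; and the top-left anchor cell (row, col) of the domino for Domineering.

X's best at [XOO/..O/X.X]: (1,0)

p1 X@[XOO/..O/X.X]: (1,0)[XOO/X.O/X.X]+1* (1,1)[XOO/.XO/X.X]-1 (2,1)[XOO/..O/XXX]-1
p2 O@[XOO/X.O/X.X] terminal -1; root [XOO/..O/X.X] d6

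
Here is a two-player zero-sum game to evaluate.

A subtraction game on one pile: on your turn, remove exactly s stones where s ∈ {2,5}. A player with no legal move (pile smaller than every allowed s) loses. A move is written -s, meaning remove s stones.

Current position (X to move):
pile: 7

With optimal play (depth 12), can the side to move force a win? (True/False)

X winning at [7]: False

p1 X@[7]: -2[5]-1* -5[2]-1
p2 O@[5]: -2[3]-1 -5[0]+1*
p3 X@[0] terminal -1; root [7] d12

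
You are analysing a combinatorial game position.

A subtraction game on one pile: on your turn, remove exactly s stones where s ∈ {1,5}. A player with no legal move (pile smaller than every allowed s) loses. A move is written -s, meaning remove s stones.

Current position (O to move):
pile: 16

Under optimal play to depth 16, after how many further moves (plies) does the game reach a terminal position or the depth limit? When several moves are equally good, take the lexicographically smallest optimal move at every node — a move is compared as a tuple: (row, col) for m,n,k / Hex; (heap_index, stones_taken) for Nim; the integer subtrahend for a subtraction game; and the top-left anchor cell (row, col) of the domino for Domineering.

PV length from [16]: 16 plies

[16] O move#1: -1:-1/15*, -5:-1/11
[15] X move#2: -1:+1/14*, -5:+1/10
[14] O move#3: -1:-1/13*, -5:-1/9
[13] X move#4: -1:+1/12*, -5:+1/8
[12] O move#5: -1:-1/11*, -5:-1/7
[11] X move#6: -1:+1/10*, -5:+1/6
[10] O move#7: -1:-1/9*, -5:-1/5
[9] X move#8: -1:+1/8*, -5:+1/4
[8] O move#9: -1:-1/7*, -5:-1/3
[7] X move#10: -1:+1/6*, -5:+1/2
[6] O move#11: -1:-1/5*, -5:-1/1
[5] X move#12: -1:+1/4*, -5:+1/0
[4] O move#13: -1:-1/3*
[3] X move#14: -1:+1/2*
[2] O move#15: -1:-1/1*
[1] X move#16: -1:+1/0*
[0] end (terminal -1, O#17); searched 16 to 16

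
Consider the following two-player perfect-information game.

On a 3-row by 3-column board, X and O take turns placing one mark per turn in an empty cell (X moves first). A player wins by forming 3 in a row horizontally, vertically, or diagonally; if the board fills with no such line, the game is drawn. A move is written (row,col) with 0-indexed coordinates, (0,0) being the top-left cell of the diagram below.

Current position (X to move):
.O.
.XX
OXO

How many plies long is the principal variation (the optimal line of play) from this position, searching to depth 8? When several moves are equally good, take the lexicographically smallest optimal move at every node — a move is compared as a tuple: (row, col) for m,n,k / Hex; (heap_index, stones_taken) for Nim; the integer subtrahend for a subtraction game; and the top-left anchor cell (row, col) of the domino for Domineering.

[.O./.XX/OXO] X move#1: (0,0):+0/XO./.XX/OXO, (0,2):+0/.OX/.XX/OXO, (1,0):+1/.O./XXX/OXO*
[.O./XXX/OXO] end (terminal -1, O#2); searched .O./.XX/OXO to 8

PV length from [.O./.XX/OXO]: 1 ply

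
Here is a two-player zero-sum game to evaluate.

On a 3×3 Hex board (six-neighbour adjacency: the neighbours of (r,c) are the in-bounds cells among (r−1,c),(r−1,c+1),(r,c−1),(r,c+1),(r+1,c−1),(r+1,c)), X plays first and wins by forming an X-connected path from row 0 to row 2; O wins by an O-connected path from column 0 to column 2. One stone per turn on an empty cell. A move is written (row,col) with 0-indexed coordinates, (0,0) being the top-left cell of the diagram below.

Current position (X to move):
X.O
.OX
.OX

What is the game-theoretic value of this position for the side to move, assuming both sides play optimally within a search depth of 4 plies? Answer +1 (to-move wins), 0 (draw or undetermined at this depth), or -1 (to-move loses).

ply 1, X at X.O/.OX/.OX | (0,1)=-1→XXO/.OX/.OX*; (1,0)=-1→X.O/XOX/.OX; (2,0)=-1→X.O/.OX/XOX
ply 2, O at XXO/.OX/.OX | (1,0)=+1→XXO/OOX/.OX*; (2,0)=+1→XXO/.OX/OOX
ply 3: XXO/OOX/.OX is terminal -1 (X); from X.O/.OX/.OX depth 4

value(X.O/.OX/.OX, X) = -1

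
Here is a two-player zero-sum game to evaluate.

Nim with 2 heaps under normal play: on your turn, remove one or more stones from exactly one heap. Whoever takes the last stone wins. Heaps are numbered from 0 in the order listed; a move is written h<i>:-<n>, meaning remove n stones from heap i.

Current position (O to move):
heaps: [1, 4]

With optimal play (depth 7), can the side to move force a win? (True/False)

O winning at [(1,4)]: True

ply 1, O at (1,4) | h0:-1=-1→(0,4); h1:-1=-1→(1,3); h1:-2=-1→(1,2); h1:-3=+1→(1,1)*; h1:-4=-1→(1,0)
ply 2, X at (1,1) | h0:-1=-1→(0,1)*; h1:-1=-1→(1,0)
ply 3, O at (0,1) | h1:-1=+1→(0,0)*
ply 4: (0,0) is terminal -1 (X); from (1,4) depth 7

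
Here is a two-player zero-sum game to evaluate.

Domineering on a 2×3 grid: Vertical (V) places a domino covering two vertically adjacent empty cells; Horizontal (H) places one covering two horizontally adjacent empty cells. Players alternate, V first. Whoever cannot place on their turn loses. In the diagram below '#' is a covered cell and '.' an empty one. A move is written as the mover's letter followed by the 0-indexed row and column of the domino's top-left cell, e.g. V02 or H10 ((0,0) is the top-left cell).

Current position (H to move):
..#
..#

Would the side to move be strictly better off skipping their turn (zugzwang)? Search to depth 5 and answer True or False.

p1 H@[..#/..#]: H00[###/..#]+1* H10[..#/###]+1
p2 V@[###/..#] terminal -1; root [..#/..#] d5
suppose H passes — search the same position with V to move:
pass> p1 V@[..#/..#]: V00[#.#/#.#]+1* V01[.##/.##]+1
pass> p2 H@[#.#/#.#] terminal -1; root [..#/..#] d5
for H: play +1, pass -1

zugzwang(..#/..#, H) = False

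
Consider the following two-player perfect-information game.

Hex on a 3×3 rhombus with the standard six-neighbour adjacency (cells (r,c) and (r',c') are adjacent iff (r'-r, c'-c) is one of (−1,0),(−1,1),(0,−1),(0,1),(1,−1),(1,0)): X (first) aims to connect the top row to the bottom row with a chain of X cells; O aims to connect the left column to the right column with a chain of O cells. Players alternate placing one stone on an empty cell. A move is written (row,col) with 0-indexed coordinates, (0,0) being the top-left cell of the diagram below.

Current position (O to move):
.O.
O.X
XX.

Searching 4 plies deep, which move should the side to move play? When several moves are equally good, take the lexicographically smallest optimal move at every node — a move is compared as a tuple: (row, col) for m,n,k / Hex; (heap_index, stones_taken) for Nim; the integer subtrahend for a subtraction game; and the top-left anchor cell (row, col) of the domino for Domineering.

O's best at [.O./O.X/XX.]: (0,2)

ply 1, O at .O./O.X/XX. | (0,0)=-1→OO./O.X/XX.; (0,2)=+1→.OO/O.X/XX.*; (1,1)=-1→.O./OOX/XX.; (2,2)=-1→.O./O.X/XXO
ply 2: .OO/O.X/XX. is terminal -1 (X); from .O./O.X/XX. depth 4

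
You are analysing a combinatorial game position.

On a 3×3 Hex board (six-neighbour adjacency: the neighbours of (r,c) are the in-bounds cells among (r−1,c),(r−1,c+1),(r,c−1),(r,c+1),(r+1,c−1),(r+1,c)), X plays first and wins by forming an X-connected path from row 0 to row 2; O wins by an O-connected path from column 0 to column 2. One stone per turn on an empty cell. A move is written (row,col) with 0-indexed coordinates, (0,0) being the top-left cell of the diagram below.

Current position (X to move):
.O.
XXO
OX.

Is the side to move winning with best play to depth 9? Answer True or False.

X winning at [.O./XXO/OX.]: True

p1 X@[.O./XXO/OX.]: (0,0)[XO./XXO/OX.]+1* (0,2)[.OX/XXO/OX.]+1 (2,2)[.O./XXO/OXX]+1
p2 O@[XO./XXO/OX.] terminal -1; root [.O./XXO/OX.] d9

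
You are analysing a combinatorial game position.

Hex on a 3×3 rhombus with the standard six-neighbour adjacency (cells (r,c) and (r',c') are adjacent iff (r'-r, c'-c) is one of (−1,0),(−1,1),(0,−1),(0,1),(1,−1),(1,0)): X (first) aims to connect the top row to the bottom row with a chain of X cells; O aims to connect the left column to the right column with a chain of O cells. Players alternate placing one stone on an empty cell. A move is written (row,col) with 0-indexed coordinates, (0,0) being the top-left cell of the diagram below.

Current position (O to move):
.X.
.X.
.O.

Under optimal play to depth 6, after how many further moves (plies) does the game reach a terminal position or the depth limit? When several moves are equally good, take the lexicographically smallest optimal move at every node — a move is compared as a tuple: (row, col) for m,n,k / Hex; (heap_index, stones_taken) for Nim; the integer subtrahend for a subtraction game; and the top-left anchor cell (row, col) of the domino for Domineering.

[.X./.X./.O.] O move#1: (0,0):-1/OX./.X./.O., (0,2):-1/.XO/.X./.O., (1,0):-1/.X./OX./.O., (1,2):-1/.X./.XO/.O., (2,0):+1/.X./.X./OO.*, (2,2):-1/.X./.X./.OO
[.X./.X./OO.] X move#2: (0,0):-1/XX./.X./OO.*, (0,2):-1/.XX/.X./OO., (1,0):-1/.X./XX./OO., (1,2):-1/.X./.XX/OO., (2,2):-1/.X./.X./OOX
[XX./.X./OO.] O move#3: (0,2):+1/XXO/.X./OO.*, (1,0):+1/XX./OX./OO., (1,2):+1/XX./.XO/OO., (2,2):+1/XX./.X./OOO
[XXO/.X./OO.] X move#4: (1,0):-1/XXO/XX./OO.*, (1,2):-1/XXO/.XX/OO., (2,2):-1/XXO/.X./OOX
[XXO/XX./OO.] O move#5: (1,2):+1/XXO/XXO/OO.*, (2,2):+1/XXO/XX./OOO
[XXO/XXO/OO.] end (terminal -1, X#6); searched .X./.X./.O. to 6

PV length from [.X./.X./.O.]: 5 plies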